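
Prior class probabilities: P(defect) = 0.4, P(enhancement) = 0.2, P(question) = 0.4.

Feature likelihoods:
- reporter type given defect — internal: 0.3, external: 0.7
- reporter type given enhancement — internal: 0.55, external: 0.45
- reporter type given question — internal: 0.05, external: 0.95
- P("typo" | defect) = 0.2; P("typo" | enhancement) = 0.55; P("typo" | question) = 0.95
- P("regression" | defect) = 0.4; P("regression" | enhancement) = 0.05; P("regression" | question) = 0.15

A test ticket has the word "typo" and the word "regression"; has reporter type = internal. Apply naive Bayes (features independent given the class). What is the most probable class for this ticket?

defect: 0.4 × 0.3 × 0.2 × 0.4 = 0.0096
enhancement: 0.2 × 0.55 × 0.55 × 0.05 = 0.003025
question: 0.4 × 0.05 × 0.95 × 0.15 = 0.00285
Highest score → defect.

defect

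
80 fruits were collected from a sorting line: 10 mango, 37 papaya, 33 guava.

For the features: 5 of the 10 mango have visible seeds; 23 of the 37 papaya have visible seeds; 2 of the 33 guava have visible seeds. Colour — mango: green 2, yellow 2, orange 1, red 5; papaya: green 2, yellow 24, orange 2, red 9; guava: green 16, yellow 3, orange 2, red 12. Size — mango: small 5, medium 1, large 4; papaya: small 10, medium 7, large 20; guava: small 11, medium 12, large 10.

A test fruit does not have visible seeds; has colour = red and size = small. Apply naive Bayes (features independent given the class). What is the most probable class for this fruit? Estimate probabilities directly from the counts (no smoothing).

mango: (10/80) × (5/10) × (5/10) × (5/10) = 0.015625
papaya: (37/80) × (14/37) × (9/37) × (10/37) ≈ 0.0115047
guava: (33/80) × (31/33) × (12/33) × (11/33) ≈ 0.0469697
Highest score → guava.

guava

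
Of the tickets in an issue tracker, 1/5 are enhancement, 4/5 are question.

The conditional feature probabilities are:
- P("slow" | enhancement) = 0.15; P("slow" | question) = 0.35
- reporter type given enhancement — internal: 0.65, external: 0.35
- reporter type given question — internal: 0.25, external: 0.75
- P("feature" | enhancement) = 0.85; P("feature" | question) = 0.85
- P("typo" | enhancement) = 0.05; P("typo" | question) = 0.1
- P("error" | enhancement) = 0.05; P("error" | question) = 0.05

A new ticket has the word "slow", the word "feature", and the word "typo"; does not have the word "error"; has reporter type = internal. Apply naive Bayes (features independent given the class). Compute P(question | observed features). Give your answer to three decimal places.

0.878

enhancement: 0.2 × 0.15 × 0.65 × 0.85 × 0.05 × (1−0.05) = 0.0007873125
question: 0.8 × 0.35 × 0.25 × 0.85 × 0.1 × (1−0.05) = 0.0056525
P(question | x) = 0.0056525 / 0.0064398125 ≈ 0.878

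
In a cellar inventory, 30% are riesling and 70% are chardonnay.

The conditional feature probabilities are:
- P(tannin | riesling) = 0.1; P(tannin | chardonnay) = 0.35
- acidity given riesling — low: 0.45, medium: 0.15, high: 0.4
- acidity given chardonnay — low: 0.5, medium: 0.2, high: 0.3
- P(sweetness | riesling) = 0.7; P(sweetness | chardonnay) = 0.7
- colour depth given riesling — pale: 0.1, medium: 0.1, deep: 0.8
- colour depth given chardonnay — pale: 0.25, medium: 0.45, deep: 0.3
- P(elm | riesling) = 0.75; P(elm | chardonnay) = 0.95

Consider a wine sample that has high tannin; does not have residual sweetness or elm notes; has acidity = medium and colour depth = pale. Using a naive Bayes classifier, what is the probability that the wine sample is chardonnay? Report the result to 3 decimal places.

riesling: 0.3 × 0.1 × 0.15 × (1−0.7) × 0.1 × (1−0.75) = 0.00003375
chardonnay: 0.7 × 0.35 × 0.2 × (1−0.7) × 0.25 × (1−0.95) = 0.00018375
P(chardonnay | x) = 0.00018375 / 0.0002175 ≈ 0.845

0.845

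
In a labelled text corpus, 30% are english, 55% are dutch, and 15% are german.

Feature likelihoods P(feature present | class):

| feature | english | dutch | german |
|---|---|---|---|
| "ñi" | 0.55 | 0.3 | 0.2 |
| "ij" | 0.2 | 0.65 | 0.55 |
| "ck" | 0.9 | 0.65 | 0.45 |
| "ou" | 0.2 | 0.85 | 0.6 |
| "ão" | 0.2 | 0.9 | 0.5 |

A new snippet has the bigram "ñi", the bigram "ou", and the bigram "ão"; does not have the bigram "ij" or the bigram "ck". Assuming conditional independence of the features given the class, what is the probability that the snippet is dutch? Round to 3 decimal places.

english: 0.3 × 0.55 × (1−0.2) × (1−0.9) × 0.2 × 0.2 = 0.000528
dutch: 0.55 × 0.3 × (1−0.65) × (1−0.65) × 0.85 × 0.9 = 0.0154625625
german: 0.15 × 0.2 × (1−0.55) × (1−0.45) × 0.6 × 0.5 = 0.0022275
P(dutch | x) = 0.0154625625 / 0.0182180625 ≈ 0.849

0.849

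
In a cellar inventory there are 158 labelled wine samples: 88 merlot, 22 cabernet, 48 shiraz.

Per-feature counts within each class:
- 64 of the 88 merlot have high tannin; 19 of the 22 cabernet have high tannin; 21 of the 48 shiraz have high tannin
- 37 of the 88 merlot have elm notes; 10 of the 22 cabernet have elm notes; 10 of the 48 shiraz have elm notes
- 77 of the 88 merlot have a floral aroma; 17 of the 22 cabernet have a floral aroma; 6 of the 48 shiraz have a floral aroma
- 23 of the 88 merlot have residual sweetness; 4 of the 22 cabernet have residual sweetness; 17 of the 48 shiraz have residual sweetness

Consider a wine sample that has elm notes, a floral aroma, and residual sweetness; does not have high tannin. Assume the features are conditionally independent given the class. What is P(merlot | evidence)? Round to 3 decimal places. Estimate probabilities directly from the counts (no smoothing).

0.840

merlot: (88/158) × (24/88) × (37/88) × (77/88) × (23/88) ≈ 0.0146058
cabernet: (22/158) × (3/22) × (10/22) × (17/22) × (4/22) ≈ 0.00121257
shiraz: (48/158) × (27/48) × (10/48) × (6/48) × (17/48) ≈ 0.0015761
P(merlot | x) = 0.0146058 / 0.01739447 ≈ 0.840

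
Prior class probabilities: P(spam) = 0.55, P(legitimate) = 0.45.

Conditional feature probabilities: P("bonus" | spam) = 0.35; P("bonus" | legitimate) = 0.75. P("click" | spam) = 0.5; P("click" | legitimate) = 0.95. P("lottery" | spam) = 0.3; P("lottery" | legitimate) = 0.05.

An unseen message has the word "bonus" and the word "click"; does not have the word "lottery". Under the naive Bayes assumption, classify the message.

spam: 0.55 × 0.35 × 0.5 × (1−0.3) = 0.067375
legitimate: 0.45 × 0.75 × 0.95 × (1−0.05) = 0.30459375
Highest score → legitimate.

legitimate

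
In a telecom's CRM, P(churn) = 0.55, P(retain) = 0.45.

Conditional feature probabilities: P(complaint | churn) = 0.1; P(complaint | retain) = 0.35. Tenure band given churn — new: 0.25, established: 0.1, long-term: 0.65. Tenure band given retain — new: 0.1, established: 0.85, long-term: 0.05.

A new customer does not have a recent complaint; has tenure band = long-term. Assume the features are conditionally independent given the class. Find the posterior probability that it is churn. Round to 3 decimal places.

churn: 0.55 × (1−0.1) × 0.65 = 0.32175
retain: 0.45 × (1−0.35) × 0.05 = 0.014625
P(churn | x) = 0.32175 / 0.336375 ≈ 0.957

0.957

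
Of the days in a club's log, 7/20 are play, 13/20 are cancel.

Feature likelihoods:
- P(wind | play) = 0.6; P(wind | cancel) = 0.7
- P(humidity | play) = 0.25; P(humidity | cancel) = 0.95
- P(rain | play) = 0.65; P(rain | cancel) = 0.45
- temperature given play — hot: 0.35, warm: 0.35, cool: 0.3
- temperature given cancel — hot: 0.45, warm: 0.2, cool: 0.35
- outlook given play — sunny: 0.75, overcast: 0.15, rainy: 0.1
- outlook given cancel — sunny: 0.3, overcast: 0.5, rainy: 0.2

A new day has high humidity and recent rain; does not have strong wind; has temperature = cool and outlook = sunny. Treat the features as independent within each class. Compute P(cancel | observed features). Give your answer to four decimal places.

play: 0.35 × (1−0.6) × 0.25 × 0.65 × 0.3 × 0.75 = 0.00511875
cancel: 0.65 × (1−0.7) × 0.95 × 0.45 × 0.35 × 0.3 = 0.0087530625
P(cancel | x) = 0.0087530625 / 0.0138718125 ≈ 0.6310

0.6310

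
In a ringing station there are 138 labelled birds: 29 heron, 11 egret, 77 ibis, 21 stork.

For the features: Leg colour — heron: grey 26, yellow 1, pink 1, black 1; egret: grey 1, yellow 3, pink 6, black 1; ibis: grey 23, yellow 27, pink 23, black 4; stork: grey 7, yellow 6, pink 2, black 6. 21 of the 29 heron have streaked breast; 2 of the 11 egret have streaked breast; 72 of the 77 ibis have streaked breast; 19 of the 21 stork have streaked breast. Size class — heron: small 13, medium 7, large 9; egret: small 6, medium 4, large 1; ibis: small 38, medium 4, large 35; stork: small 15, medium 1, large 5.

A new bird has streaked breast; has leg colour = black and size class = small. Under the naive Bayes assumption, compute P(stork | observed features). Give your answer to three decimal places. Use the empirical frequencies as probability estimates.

heron: (29/138) × (1/29) × (21/29) × (13/29) ≈ 0.00235227
egret: (11/138) × (1/11) × (2/11) × (6/11) ≈ 0.000718649
ibis: (77/138) × (4/77) × (72/77) × (38/77) ≈ 0.0133757
stork: (21/138) × (6/21) × (19/21) × (15/21) ≈ 0.0280982
P(stork | x) = 0.0280982 / 0.044544819 ≈ 0.631

0.631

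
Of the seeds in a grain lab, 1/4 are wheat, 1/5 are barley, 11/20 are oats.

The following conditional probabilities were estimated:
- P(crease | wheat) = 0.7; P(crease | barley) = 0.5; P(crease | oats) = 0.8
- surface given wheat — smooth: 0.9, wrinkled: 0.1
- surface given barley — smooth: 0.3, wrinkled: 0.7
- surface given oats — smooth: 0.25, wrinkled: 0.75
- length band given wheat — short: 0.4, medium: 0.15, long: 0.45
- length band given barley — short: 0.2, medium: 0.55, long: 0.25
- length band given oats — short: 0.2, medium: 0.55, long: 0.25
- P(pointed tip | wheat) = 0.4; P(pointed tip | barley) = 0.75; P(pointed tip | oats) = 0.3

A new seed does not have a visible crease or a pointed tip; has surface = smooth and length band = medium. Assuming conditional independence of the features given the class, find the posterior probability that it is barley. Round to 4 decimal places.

wheat: 0.25 × (1−0.7) × 0.9 × 0.15 × (1−0.4) = 0.006075
barley: 0.2 × (1−0.5) × 0.3 × 0.55 × (1−0.75) = 0.004125
oats: 0.55 × (1−0.8) × 0.25 × 0.55 × (1−0.3) = 0.0105875
P(barley | x) = 0.004125 / 0.0207875 ≈ 0.1984

0.1984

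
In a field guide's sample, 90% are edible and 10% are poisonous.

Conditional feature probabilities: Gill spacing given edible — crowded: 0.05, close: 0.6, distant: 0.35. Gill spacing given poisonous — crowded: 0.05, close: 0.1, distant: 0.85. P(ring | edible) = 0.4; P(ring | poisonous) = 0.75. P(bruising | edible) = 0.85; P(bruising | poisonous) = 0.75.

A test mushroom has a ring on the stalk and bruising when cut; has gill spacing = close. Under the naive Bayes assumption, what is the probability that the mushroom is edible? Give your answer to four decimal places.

edible: 0.9 × 0.6 × 0.4 × 0.85 = 0.1836
poisonous: 0.1 × 0.1 × 0.75 × 0.75 = 0.005625
P(edible | x) = 0.1836 / 0.189225 ≈ 0.9703

0.9703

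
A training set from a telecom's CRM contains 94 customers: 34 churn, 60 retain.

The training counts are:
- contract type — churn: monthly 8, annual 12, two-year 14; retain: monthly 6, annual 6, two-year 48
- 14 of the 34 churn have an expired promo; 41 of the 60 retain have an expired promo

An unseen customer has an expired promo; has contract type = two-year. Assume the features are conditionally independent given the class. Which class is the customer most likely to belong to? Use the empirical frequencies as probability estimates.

churn: (34/94) × (14/34) × (14/34) ≈ 0.0613267
retain: (60/94) × (48/60) × (41/60) ≈ 0.348936
Highest score → retain.

retain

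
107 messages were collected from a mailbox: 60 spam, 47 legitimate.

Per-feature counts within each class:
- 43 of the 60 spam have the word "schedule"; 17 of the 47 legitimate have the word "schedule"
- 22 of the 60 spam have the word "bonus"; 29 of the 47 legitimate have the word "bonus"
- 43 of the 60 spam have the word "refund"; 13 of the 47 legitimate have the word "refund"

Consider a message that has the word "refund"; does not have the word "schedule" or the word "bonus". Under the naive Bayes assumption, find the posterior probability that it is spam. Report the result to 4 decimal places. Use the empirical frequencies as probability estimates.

spam: (60/107) × (17/60) × (38/60) × (43/60) ≈ 0.0721132
legitimate: (47/107) × (30/47) × (18/47) × (13/47) ≈ 0.0297001
P(spam | x) = 0.0721132 / 0.1018133 ≈ 0.7083

0.7083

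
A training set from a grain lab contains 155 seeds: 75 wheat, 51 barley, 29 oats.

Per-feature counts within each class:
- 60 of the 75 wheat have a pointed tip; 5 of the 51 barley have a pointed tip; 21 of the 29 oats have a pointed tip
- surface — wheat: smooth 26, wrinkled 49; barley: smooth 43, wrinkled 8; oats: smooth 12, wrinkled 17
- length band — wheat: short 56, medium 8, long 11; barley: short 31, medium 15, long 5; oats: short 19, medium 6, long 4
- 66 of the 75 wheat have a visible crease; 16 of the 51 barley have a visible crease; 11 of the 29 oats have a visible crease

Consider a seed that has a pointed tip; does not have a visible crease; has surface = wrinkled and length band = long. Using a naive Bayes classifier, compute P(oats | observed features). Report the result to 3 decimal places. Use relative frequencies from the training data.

0.587

wheat: (75/155) × (60/75) × (49/75) × (11/75) × (9/75) ≈ 0.0044511
barley: (51/155) × (5/51) × (8/51) × (5/51) × (35/51) ≈ 0.000340452
oats: (29/155) × (21/29) × (17/29) × (4/29) × (18/29) ≈ 0.00679947
P(oats | x) = 0.00679947 / 0.011591022 ≈ 0.587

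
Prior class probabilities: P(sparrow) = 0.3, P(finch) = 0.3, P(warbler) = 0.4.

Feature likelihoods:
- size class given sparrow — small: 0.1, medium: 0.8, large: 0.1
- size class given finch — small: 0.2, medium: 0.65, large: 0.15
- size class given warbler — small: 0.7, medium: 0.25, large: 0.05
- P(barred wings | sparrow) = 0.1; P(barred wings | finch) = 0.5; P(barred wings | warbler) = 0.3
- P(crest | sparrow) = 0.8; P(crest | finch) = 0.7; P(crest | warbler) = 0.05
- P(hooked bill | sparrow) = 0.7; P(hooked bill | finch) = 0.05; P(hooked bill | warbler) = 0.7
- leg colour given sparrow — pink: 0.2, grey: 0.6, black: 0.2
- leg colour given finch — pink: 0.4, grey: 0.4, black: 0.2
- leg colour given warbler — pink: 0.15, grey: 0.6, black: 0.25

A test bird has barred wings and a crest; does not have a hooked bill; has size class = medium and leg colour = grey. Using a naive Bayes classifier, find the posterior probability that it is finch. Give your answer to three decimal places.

sparrow: 0.3 × 0.8 × 0.1 × 0.8 × (1−0.7) × 0.6 = 0.003456
finch: 0.3 × 0.65 × 0.5 × 0.7 × (1−0.05) × 0.4 = 0.025935
warbler: 0.4 × 0.25 × 0.3 × 0.05 × (1−0.7) × 0.6 = 0.00027
P(finch | x) = 0.025935 / 0.029661 ≈ 0.874

0.874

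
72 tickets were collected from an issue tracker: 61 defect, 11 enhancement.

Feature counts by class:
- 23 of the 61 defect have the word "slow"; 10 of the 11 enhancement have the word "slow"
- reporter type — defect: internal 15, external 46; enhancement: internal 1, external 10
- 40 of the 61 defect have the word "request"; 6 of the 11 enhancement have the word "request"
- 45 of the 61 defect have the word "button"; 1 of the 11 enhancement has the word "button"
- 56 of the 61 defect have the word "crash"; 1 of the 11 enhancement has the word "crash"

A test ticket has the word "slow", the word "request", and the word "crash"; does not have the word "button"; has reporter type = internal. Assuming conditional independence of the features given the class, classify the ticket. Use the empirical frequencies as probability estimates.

defect

defect: (61/72) × (23/61) × (15/61) × (40/61) × (16/61) × (56/61) ≈ 0.0124032
enhancement: (11/72) × (10/11) × (1/11) × (6/11) × (10/11) × (1/11) ≈ 0.000569178
Highest score → defect.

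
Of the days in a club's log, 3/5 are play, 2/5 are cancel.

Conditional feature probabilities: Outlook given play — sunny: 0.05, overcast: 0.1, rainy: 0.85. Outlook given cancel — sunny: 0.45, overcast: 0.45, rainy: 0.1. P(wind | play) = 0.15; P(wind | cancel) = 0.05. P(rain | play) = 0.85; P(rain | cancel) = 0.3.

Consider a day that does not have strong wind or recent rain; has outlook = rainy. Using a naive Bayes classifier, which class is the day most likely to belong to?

play

play: 0.6 × 0.85 × (1−0.15) × (1−0.85) = 0.065025
cancel: 0.4 × 0.1 × (1−0.05) × (1−0.3) = 0.0266
Highest score → play.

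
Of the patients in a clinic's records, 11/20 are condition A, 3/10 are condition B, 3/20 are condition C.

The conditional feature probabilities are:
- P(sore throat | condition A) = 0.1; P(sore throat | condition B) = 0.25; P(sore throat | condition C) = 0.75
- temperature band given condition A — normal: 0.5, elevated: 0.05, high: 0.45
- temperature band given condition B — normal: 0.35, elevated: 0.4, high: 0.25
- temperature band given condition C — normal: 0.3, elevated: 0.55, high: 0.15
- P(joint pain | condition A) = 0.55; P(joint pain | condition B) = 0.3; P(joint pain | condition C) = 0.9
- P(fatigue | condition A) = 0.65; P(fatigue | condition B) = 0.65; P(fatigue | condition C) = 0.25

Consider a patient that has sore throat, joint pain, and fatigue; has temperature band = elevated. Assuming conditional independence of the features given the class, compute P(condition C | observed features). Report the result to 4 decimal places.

0.6708

condition A: 0.55 × 0.1 × 0.05 × 0.55 × 0.65 = 0.000983125
condition B: 0.3 × 0.25 × 0.4 × 0.3 × 0.65 = 0.00585
condition C: 0.15 × 0.75 × 0.55 × 0.9 × 0.25 = 0.013921875
P(condition C | x) = 0.013921875 / 0.020755 ≈ 0.6708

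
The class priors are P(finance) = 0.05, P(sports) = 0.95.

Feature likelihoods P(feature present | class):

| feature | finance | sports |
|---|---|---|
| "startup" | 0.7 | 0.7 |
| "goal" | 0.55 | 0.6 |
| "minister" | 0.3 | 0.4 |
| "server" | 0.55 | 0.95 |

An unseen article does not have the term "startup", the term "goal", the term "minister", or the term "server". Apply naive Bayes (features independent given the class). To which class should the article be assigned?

sports

finance: 0.05 × (1−0.7) × (1−0.55) × (1−0.3) × (1−0.55) = 0.00212625
sports: 0.95 × (1−0.7) × (1−0.6) × (1−0.4) × (1−0.95) = 0.00342
Highest score → sports.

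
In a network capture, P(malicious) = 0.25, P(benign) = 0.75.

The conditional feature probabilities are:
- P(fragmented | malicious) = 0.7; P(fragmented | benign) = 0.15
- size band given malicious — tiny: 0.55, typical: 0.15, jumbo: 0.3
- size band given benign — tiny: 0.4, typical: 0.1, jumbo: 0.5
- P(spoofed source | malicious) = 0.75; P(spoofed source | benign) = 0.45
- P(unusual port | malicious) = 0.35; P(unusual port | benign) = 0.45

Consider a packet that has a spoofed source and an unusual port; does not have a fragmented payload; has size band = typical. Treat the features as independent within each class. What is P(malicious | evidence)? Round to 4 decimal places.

0.1862

malicious: 0.25 × (1−0.7) × 0.15 × 0.75 × 0.35 = 0.002953125
benign: 0.75 × (1−0.15) × 0.1 × 0.45 × 0.45 = 0.012909375
P(malicious | x) = 0.002953125 / 0.0158625 ≈ 0.1862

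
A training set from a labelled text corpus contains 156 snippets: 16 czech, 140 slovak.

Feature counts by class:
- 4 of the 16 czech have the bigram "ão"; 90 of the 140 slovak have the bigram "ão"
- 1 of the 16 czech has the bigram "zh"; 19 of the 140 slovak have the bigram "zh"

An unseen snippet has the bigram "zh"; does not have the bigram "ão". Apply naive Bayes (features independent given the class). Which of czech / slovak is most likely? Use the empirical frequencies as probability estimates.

czech: (16/156) × (12/16) × (1/16) ≈ 0.00480769
slovak: (140/156) × (50/140) × (19/140) ≈ 0.0434982
Highest score → slovak.

slovak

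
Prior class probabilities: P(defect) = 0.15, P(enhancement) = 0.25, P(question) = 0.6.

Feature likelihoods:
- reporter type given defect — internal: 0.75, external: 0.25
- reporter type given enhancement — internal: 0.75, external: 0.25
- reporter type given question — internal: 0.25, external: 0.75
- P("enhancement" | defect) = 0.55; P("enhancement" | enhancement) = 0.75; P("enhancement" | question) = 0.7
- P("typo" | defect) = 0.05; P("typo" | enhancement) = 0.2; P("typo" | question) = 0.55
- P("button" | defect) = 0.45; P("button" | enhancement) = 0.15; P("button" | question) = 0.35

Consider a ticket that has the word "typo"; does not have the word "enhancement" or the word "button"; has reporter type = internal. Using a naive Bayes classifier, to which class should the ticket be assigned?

question

defect: 0.15 × 0.75 × (1−0.55) × 0.05 × (1−0.45) = 0.0013921875
enhancement: 0.25 × 0.75 × (1−0.75) × 0.2 × (1−0.15) = 0.00796875
question: 0.6 × 0.25 × (1−0.7) × 0.55 × (1−0.35) = 0.0160875
Highest score → question.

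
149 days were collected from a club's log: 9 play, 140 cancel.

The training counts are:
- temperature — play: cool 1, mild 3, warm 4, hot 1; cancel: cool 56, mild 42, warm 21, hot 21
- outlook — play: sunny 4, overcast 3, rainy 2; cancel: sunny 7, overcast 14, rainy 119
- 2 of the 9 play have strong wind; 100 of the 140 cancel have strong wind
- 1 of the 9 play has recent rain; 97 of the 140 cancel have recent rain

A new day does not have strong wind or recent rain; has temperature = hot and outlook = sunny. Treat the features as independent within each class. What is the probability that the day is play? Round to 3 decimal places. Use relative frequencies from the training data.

play: (9/149) × (1/9) × (4/9) × (7/9) × (8/9) ≈ 0.00206222
cancel: (140/149) × (21/140) × (7/140) × (40/140) × (43/140) ≈ 0.000618408
P(play | x) = 0.00206222 / 0.002680628 ≈ 0.769

0.769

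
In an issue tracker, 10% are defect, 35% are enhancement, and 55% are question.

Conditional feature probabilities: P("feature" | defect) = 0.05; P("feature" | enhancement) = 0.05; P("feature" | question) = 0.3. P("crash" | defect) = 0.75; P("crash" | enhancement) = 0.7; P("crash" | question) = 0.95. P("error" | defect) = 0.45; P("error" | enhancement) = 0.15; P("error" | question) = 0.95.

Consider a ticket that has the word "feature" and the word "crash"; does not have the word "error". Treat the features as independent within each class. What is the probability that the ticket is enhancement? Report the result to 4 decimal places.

defect: 0.1 × 0.05 × 0.75 × (1−0.45) = 0.0020625
enhancement: 0.35 × 0.05 × 0.7 × (1−0.15) = 0.0104125
question: 0.55 × 0.3 × 0.95 × (1−0.95) = 0.0078375
P(enhancement | x) = 0.0104125 / 0.0203125 ≈ 0.5126

0.5126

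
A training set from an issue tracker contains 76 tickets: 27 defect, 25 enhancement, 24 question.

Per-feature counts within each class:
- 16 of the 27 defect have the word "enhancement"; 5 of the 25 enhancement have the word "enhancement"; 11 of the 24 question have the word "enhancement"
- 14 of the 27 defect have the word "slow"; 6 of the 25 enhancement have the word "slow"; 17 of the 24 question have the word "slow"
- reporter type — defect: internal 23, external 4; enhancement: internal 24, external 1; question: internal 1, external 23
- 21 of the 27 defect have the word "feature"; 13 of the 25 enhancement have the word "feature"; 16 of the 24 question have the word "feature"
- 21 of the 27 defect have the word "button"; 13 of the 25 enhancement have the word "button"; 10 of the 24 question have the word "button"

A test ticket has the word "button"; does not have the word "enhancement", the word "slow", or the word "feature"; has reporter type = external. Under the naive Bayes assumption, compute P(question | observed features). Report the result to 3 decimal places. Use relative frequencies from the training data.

0.637

defect: (27/76) × (11/27) × (13/27) × (4/27) × (6/27) × (21/27) ≈ 0.00178442
enhancement: (25/76) × (20/25) × (19/25) × (1/25) × (12/25) × (13/25) = 0.0019968
question: (24/76) × (13/24) × (7/24) × (23/24) × (8/24) × (10/24) ≈ 0.0066405
P(question | x) = 0.0066405 / 0.01042172 ≈ 0.637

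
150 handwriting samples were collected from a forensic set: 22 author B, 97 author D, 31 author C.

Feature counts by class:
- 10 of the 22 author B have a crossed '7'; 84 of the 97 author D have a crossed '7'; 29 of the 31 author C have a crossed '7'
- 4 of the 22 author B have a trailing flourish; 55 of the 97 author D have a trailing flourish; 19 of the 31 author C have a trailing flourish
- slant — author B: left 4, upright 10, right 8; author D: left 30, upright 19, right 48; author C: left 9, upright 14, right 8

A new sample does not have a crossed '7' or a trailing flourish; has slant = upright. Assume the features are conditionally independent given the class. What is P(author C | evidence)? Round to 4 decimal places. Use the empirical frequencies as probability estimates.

0.0591

author B: (22/150) × (12/22) × (18/22) × (10/22) ≈ 0.0297521
author D: (97/150) × (13/97) × (42/97) × (19/97) ≈ 0.00735041
author C: (31/150) × (2/31) × (12/31) × (14/31) ≈ 0.00233091
P(author C | x) = 0.00233091 / 0.03943342 ≈ 0.0591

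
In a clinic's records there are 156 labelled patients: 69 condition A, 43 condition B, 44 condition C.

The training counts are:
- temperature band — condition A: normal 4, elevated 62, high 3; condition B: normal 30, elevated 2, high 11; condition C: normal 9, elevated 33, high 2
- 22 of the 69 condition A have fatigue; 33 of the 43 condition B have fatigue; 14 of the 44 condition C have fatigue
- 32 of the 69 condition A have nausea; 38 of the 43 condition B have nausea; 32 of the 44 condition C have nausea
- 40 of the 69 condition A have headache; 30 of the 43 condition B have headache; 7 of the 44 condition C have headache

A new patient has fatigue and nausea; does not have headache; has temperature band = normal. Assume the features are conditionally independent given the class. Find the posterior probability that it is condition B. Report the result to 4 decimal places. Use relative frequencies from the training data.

condition A: (69/156) × (4/69) × (22/69) × (32/69) × (29/69) ≈ 0.00159352
condition B: (43/156) × (30/43) × (33/43) × (38/43) × (13/43) ≈ 0.0394305
condition C: (44/156) × (9/44) × (14/44) × (32/44) × (37/44) ≈ 0.0112264
P(condition B | x) = 0.0394305 / 0.05225042 ≈ 0.7546

0.7546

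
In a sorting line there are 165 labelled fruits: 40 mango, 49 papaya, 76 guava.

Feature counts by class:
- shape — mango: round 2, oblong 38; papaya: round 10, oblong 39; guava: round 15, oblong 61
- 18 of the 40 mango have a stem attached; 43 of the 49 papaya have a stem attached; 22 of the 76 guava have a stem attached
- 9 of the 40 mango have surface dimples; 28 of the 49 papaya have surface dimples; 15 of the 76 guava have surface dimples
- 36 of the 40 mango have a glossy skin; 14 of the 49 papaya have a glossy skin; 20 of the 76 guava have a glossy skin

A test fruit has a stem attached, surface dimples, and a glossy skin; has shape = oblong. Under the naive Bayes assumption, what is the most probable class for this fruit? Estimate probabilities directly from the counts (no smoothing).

papaya

mango: (40/165) × (38/40) × (18/40) × (9/40) × (36/40) ≈ 0.0209864
papaya: (49/165) × (39/49) × (43/49) × (28/49) × (14/49) ≈ 0.0338647
guava: (76/165) × (61/76) × (22/76) × (15/76) × (20/76) ≈ 0.00555839
Highest score → papaya.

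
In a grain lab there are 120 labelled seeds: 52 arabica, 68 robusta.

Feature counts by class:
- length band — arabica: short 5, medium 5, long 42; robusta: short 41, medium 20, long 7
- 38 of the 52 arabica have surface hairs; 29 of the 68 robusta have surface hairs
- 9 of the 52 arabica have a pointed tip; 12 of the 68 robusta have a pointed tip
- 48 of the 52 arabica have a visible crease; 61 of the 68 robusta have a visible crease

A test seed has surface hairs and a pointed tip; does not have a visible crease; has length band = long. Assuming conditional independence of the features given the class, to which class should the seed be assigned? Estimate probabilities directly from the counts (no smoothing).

arabica: (52/120) × (42/52) × (38/52) × (9/52) × (4/52) ≈ 0.00340521
robusta: (68/120) × (7/68) × (29/68) × (12/68) × (7/68) ≈ 0.000451926
Highest score → arabica.

arabica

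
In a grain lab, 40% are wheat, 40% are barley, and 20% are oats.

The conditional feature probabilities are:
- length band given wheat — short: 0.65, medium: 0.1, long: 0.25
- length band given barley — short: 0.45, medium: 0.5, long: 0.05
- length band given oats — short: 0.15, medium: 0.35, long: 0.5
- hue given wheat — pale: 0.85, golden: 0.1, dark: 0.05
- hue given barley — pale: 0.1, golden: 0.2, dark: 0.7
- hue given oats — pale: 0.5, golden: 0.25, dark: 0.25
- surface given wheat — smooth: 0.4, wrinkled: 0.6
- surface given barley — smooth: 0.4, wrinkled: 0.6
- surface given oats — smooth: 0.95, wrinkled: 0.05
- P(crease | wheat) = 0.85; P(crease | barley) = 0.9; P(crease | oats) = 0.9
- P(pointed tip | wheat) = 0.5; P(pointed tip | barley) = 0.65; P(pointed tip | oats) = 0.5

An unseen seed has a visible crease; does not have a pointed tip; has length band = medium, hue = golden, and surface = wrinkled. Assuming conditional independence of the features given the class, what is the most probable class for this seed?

wheat: 0.4 × 0.1 × 0.1 × 0.6 × 0.85 × (1−0.5) = 0.00102
barley: 0.4 × 0.5 × 0.2 × 0.6 × 0.9 × (1−0.65) = 0.00756
oats: 0.2 × 0.35 × 0.25 × 0.05 × 0.9 × (1−0.5) = 0.00039375
Highest score → barley.

barley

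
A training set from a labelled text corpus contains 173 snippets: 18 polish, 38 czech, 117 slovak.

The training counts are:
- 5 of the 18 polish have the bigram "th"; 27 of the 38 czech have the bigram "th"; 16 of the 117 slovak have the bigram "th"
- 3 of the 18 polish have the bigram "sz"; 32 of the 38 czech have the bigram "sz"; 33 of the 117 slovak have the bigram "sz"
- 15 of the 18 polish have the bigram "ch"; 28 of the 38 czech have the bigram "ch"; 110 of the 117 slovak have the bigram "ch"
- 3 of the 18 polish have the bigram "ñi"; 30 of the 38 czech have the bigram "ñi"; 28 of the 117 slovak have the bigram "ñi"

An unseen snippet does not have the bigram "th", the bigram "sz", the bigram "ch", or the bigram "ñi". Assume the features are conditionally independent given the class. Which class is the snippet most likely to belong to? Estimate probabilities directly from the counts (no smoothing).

slovak

polish: (18/173) × (13/18) × (15/18) × (3/18) × (15/18) ≈ 0.00869728
czech: (38/173) × (11/38) × (6/38) × (10/38) × (8/38) ≈ 0.000556208
slovak: (117/173) × (101/117) × (84/117) × (7/117) × (89/117) ≈ 0.0190759
Highest score → slovak.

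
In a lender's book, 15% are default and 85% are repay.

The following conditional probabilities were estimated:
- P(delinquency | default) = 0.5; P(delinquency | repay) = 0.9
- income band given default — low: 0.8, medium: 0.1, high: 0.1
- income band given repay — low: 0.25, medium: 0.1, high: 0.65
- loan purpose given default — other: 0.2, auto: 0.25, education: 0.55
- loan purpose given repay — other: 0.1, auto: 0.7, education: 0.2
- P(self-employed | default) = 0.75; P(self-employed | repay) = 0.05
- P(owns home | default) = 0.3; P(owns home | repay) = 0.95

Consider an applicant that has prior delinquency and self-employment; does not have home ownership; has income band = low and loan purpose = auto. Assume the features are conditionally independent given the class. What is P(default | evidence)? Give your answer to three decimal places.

0.959

default: 0.15 × 0.5 × 0.8 × 0.25 × 0.75 × (1−0.3) = 0.007875
repay: 0.85 × 0.9 × 0.25 × 0.7 × 0.05 × (1−0.95) = 0.0003346875
P(default | x) = 0.007875 / 0.0082096875 ≈ 0.959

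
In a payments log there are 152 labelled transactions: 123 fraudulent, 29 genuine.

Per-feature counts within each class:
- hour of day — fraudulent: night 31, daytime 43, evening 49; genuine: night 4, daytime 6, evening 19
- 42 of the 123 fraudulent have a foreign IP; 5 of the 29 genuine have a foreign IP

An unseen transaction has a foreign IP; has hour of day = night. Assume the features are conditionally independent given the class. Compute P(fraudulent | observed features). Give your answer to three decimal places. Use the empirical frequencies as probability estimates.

0.939

fraudulent: (123/152) × (31/123) × (42/123) ≈ 0.0696406
genuine: (29/152) × (4/29) × (5/29) ≈ 0.00453721
P(fraudulent | x) = 0.0696406 / 0.07417781 ≈ 0.939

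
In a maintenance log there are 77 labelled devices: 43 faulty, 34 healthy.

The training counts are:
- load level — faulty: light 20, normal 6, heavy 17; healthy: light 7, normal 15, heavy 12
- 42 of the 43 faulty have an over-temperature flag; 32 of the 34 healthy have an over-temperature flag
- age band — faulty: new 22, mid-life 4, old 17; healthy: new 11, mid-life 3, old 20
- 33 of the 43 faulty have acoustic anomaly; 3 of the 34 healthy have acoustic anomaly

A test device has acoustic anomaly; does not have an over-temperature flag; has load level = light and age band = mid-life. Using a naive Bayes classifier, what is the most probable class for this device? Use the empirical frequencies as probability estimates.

faulty

faulty: (43/77) × (20/43) × (1/43) × (4/43) × (33/43) ≈ 0.000431229
healthy: (34/77) × (7/34) × (2/34) × (3/34) × (3/34) ≈ 0.0000416335
Highest score → faulty.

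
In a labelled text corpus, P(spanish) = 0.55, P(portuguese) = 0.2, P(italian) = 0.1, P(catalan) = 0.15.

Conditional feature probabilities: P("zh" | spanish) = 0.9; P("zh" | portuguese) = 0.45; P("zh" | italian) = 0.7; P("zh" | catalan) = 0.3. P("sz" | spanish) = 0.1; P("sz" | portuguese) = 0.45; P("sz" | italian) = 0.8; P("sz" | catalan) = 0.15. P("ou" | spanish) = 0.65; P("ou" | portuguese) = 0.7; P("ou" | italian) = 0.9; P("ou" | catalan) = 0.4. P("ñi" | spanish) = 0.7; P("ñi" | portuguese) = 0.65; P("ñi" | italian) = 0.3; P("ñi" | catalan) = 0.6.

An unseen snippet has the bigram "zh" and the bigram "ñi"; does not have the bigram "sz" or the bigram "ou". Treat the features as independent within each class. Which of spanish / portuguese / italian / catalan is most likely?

spanish

spanish: 0.55 × 0.9 × (1−0.1) × (1−0.65) × 0.7 = 0.1091475
portuguese: 0.2 × 0.45 × (1−0.45) × (1−0.7) × 0.65 = 0.0096525
italian: 0.1 × 0.7 × (1−0.8) × (1−0.9) × 0.3 = 0.00042
catalan: 0.15 × 0.3 × (1−0.15) × (1−0.4) × 0.6 = 0.01377
Highest score → spanish.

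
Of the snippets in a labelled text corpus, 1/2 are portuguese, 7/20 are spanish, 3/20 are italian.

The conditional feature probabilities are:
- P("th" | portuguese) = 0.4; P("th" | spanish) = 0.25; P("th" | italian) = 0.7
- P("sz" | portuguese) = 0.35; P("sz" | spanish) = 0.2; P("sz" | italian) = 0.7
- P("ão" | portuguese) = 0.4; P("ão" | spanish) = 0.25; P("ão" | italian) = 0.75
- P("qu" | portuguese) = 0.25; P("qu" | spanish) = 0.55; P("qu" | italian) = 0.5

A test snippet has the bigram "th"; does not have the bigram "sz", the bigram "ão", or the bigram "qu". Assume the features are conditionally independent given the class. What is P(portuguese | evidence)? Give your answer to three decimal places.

portuguese: 0.5 × 0.4 × (1−0.35) × (1−0.4) × (1−0.25) = 0.0585
spanish: 0.35 × 0.25 × (1−0.2) × (1−0.25) × (1−0.55) = 0.023625
italian: 0.15 × 0.7 × (1−0.7) × (1−0.75) × (1−0.5) = 0.0039375
P(portuguese | x) = 0.0585 / 0.0860625 ≈ 0.680

0.680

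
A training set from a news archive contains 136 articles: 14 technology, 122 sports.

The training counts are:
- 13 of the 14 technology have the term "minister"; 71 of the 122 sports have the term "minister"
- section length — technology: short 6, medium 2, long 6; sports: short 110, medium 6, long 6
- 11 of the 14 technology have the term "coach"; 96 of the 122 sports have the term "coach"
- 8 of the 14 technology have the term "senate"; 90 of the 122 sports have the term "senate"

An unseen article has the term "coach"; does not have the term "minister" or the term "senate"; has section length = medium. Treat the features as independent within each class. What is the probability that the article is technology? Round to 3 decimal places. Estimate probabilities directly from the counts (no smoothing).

0.085

technology: (14/136) × (1/14) × (2/14) × (11/14) × (6/14) ≈ 0.000353713
sports: (122/136) × (51/122) × (6/122) × (96/122) × (32/122) ≈ 0.00380649
P(technology | x) = 0.000353713 / 0.004160203 ≈ 0.085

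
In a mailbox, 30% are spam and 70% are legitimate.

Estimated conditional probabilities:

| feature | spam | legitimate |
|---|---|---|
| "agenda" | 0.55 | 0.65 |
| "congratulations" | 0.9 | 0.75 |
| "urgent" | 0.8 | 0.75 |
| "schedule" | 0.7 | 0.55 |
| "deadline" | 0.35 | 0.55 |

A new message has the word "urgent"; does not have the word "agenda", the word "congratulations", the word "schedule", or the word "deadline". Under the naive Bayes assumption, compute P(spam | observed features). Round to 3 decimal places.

0.185

spam: 0.3 × (1−0.55) × (1−0.9) × 0.8 × (1−0.7) × (1−0.35) = 0.002106
legitimate: 0.7 × (1−0.65) × (1−0.75) × 0.75 × (1−0.55) × (1−0.55) = 0.00930234375
P(spam | x) = 0.002106 / 0.01140834375 ≈ 0.185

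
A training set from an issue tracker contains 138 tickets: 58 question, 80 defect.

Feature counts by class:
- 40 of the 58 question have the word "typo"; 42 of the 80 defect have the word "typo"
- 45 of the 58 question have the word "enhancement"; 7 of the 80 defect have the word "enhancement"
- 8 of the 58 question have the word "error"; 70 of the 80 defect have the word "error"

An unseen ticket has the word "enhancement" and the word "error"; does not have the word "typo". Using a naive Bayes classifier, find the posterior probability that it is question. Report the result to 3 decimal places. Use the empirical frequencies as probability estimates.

question: (58/138) × (18/58) × (45/58) × (8/58) ≈ 0.0139585
defect: (80/138) × (38/80) × (7/80) × (70/80) ≈ 0.0210824
P(question | x) = 0.0139585 / 0.0350409 ≈ 0.398

0.398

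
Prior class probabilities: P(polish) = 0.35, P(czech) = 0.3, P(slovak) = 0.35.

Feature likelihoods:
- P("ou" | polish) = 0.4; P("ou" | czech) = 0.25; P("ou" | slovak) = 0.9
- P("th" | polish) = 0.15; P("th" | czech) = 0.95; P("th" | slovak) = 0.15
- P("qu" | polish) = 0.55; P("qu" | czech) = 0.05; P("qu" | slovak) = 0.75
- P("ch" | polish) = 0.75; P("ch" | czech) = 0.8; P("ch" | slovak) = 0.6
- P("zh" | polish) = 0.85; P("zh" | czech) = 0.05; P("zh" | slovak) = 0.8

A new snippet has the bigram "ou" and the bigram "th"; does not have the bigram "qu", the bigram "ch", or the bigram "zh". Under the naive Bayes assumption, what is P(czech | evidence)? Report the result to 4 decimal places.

polish: 0.35 × 0.4 × 0.15 × (1−0.55) × (1−0.75) × (1−0.85) = 0.000354375
czech: 0.3 × 0.25 × 0.95 × (1−0.05) × (1−0.8) × (1−0.05) = 0.012860625
slovak: 0.35 × 0.9 × 0.15 × (1−0.75) × (1−0.6) × (1−0.8) = 0.000945
P(czech | x) = 0.012860625 / 0.01416 ≈ 0.9082

0.9082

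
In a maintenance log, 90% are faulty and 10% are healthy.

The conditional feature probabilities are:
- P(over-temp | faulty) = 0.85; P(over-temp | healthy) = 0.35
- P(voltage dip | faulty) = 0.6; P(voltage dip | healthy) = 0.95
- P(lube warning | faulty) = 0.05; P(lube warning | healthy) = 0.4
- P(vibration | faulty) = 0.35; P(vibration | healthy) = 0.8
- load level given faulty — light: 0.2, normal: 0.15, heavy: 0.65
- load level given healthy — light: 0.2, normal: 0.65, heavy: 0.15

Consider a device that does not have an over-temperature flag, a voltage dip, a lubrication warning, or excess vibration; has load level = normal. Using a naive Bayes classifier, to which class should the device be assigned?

faulty

faulty: 0.9 × (1−0.85) × (1−0.6) × (1−0.05) × (1−0.35) × 0.15 = 0.00500175
healthy: 0.1 × (1−0.35) × (1−0.95) × (1−0.4) × (1−0.8) × 0.65 = 0.0002535
Highest score → faulty.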